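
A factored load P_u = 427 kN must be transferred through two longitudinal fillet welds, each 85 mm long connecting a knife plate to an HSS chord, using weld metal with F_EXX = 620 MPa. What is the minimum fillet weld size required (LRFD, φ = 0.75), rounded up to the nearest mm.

Total weld length L = 170 mm.
Required throat t_e = P_u / (φ × 0.6 F_EXX × L) = 427 / (0.75 × 0.6 × 620 × 170 × 10⁻³) = 9.003 mm.
Required leg w = t_e / 0.707 = 12.73 mm → use 13 mm.

w = 13 mm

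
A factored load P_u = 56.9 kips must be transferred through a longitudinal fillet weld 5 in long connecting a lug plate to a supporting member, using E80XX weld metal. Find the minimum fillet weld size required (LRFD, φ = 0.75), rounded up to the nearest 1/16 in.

E80XX → F_EXX = 80 ksi.
Total weld length L = 5 in.
Required throat t_e = P_u / (φ × 0.6 F_EXX × L) = 56.9 / (0.75 × 0.6 × 80 × 5) = 0.3161 in.
Required leg w = t_e / 0.707 = 0.4471 in → use 1/2 in.

w = 1/2 in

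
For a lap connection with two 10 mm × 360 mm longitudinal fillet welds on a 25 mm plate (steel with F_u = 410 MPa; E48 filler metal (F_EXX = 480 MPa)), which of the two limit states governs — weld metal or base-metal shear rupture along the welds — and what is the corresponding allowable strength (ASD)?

t_e = 0.707 × 10 = 7.07 mm; L = 720 mm.
Weld metal: R_n/Ω = (1/2.0) × 0.6 × 480 × 7.07 × 720 × 10⁻³ = 733 kN.
Base metal (shear rupture): R_n/Ω = (1/2.0) × 0.6 × 410 × 25 × 720 × 10⁻³ = 2214 kN.
Governing: weld metal.

R_n/Ω ≈ 733 kN (weld metal governs)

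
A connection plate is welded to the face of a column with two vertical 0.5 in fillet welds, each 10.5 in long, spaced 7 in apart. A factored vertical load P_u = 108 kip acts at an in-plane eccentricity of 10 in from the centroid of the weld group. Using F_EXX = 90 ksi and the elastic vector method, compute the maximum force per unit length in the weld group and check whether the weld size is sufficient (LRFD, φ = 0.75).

f_max ≈ 18.5 kip/in; NOT adequate

Total weld length L_w = 21 in. Treat welds as unit-width lines.
Polar moment about centroid: J = 2[d³/12 + d(b/2)²] = 2[10.5³/12 + 10.5×3.5²] = 450.2 in³.
Direct shear f_v = P/L_w = 108 / 21 = 5.143 kip/in (vertical).
Torsion M = P·e = 108 × 10 = 1080 kip·in.
Critical point at (x, y) = (3.5, 5.25) from centroid. f_tx = M·y/J = 12.59 kip/in; f_ty = M·x/J = 8.397 kip/in.
Resultant f_max = √[f_tx² + (f_v + f_ty)²] = √[12.59² + (5.143 + 8.397)²] = 18.49 kip/in.
Capacity per unit length: φr_n = 0.75 × 0.6 × 90 × (0.707 × 0.5) = 14.32 kip/in.
18.49 > 14.32 → NOT adequate.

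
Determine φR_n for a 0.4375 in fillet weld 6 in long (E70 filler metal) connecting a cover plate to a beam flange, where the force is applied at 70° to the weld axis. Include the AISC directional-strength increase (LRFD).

E70XX → F_EXX = 70 ksi.
t_e = 0.707 × 0.4375 = 0.3093 in; A_we = 0.3093 × 6 = 1.856 in².
Directional factor: 1.0 + 0.5 sin^1.5(70°) = 1.455.
F_nw = 0.6 × 70 × 1.455 = 61.13 ksi.
φR_n = 0.75 × 61.13 × 1.856 = 85.09 kips.

φR_n ≈ 85.1 kips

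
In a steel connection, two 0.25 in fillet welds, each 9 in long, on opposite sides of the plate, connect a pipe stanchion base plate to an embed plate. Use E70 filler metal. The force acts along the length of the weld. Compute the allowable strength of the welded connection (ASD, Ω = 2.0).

R_n/Ω ≈ 66.8 kip

E70XX → F_EXX = 70 ksi.
Effective throat t_e = 0.707 × 0.25 = 0.1767 in.
Total length L = 18 in; A_we = 0.1767 × 18 = 3.181 in².
F_nw = 0.6 F_EXX = 0.6 × 70 = 42 ksi.
R_n = 42 × 3.181 = 133.6 kip; R_n/Ω = 133.6/2.0 = 66.81 kip.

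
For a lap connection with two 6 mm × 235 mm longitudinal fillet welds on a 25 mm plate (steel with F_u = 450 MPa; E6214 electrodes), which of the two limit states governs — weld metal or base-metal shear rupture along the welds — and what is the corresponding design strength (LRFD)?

E62XX → F_EXX = 620 MPa.
t_e = 0.707 × 6 = 4.242 mm; L = 470 mm.
Weld metal: φR_n = 0.75 × 0.6 × 620 × 4.242 × 470 × 10⁻³ = 556.3 kN.
Base metal (shear rupture): φR_n = 0.75 × 0.6 × 450 × 25 × 470 × 10⁻³ = 2379 kN.
Governing: weld metal.

φR_n ≈ 556 kN (weld metal governs)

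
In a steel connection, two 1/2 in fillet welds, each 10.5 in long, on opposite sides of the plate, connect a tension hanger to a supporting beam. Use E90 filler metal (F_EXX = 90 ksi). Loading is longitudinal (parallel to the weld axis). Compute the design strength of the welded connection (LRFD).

φR_n ≈ 301 kip

Effective throat t_e = 0.707 × 0.5 = 0.3535 in.
Total length L = 21 in; A_we = 0.3535 × 21 = 7.423 in².
F_nw = 0.6 F_EXX = 0.6 × 90 = 54 ksi.
φR_n = 0.75 × 54 × 7.423 = 300.7 kip.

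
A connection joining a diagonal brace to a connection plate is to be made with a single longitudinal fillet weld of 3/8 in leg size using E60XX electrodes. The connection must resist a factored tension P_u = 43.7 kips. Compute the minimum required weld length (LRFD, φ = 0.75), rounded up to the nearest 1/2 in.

E60XX → F_EXX = 60 ksi.
Throat t_e = 0.707 × 0.375 = 0.2651 in.
φr_n = 0.75 × 0.6 × 60 × 0.2651 = 7.158 kips/in.
L_req = P_u / φr_n = 43.7 / 7.158 = 6.105 in total.
Round up → use L = 6.5 in.

L = 6.5 in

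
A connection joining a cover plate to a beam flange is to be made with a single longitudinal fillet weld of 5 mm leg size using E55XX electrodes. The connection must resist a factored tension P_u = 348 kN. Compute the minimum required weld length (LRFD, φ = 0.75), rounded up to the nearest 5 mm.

E55XX → F_EXX = 550 MPa.
Throat t_e = 0.707 × 5 = 3.535 mm.
φr_n = 0.75 × 0.6 × 550 × 3.535 × 10⁻³ = 0.8749 kN/mm.
L_req = P_u / φr_n = 348 / 0.8749 = 397.8 mm total.
Round up → use L = 400 mm.

L = 400 mm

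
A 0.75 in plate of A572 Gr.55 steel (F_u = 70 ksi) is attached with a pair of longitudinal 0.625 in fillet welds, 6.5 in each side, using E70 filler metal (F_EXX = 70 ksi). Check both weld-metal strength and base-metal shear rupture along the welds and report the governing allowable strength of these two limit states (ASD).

R_n/Ω ≈ 121 kip (weld metal governs)

t_e = 0.707 × 0.625 = 0.4419 in; L = 13 in.
Weld metal: R_n/Ω = (1/2.0) × 0.6 × 70 × 0.4419 × 13 = 120.6 kip.
Base metal (shear rupture): R_n/Ω = (1/2.0) × 0.6 × 70 × 0.75 × 13 = 204.8 kip.
Governing: weld metal.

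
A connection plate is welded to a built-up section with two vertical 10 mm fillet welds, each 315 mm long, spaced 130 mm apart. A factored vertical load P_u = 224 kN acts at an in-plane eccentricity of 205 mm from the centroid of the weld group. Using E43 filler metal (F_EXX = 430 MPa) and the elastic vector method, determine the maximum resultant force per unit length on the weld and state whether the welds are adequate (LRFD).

f_max ≈ 1180 N/mm; adequate

Total weld length L_w = 630 mm. Treat welds as unit-width lines.
Polar moment about centroid: J = 2[d³/12 + d(b/2)²] = 2[315³/12 + 315×65²] = 7871000 mm³.
Direct shear f_v = P/L_w = 224×10³ / 630 = 355.6 N/mm (vertical).
Torsion M = P·e = 224×10³ × 205 = 45920000 N·mm.
Critical point at (x, y) = (65, 157.5) from centroid. f_tx = M·y/J = 918.9 N/mm; f_ty = M·x/J = 379.2 N/mm.
Resultant f_max = √[f_tx² + (f_v + f_ty)²] = √[918.9² + (355.6 + 379.2)²] = 1177 N/mm.
Capacity per unit length: φr_n = 0.75 × 0.6 × 430 × (0.707 × 10) = 1368 N/mm.
1177 ≤ 1368 → adequate.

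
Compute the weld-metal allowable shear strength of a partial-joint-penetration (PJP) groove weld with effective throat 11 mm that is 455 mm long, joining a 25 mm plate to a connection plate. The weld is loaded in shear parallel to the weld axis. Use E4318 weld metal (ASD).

R_n/Ω ≈ 646 kN

E43XX → F_EXX = 430 MPa.
Effective throat (given) t_e = 11 mm.
A_we = 11 × 455 = 5005 mm².
F_nw = 0.6 F_EXX = 258 MPa.
R_n/Ω = (258 × 5005) / 2.0 × 10⁻³ = 645.6 kN.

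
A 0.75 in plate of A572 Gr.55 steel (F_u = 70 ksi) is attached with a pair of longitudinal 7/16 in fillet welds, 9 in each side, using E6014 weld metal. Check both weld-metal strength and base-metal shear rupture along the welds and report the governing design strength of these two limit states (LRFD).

E60XX → F_EXX = 60 ksi.
t_e = 0.707 × 0.4375 = 0.3093 in; L = 18 in.
Weld metal: φR_n = 0.75 × 0.6 × 60 × 0.3093 × 18 = 150.3 kips.
Base metal (shear rupture): φR_n = 0.75 × 0.6 × 70 × 0.75 × 18 = 425.2 kips.
Governing: weld metal.

φR_n ≈ 150 kips (weld metal governs)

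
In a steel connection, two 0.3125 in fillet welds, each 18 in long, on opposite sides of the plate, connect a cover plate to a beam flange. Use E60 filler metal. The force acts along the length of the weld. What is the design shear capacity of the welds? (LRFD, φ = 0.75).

E60XX → F_EXX = 60 ksi.
Effective throat t_e = 0.707 × 0.3125 = 0.2209 in.
Total length L = 36 in; A_we = 0.2209 × 36 = 7.954 in².
F_nw = 0.6 F_EXX = 0.6 × 60 = 36 ksi.
φR_n = 0.75 × 36 × 7.954 = 214.8 kips.

φR_n ≈ 215 kips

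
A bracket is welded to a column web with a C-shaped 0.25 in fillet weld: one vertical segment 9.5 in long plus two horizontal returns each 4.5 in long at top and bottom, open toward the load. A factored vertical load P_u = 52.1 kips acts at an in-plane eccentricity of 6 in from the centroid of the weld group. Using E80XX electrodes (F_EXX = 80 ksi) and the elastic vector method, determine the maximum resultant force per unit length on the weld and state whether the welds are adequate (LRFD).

Total weld length L_w = 18.5 in. Treat welds as unit-width lines.
Centroid: x̄ = 2×4.5×2.25 / 18.5 = 1.095 in from the vertical weld.
Polar moment about centroid: J = I_x + I_y = [9.5³/12 + 2×4.5×4.75²] + [9.5×1.095² + 2(4.5³/12 + 4.5×1.155²)] = 313.1 in³.
Direct shear f_v = P/L_w = 52.1 / 18.5 = 2.816 kip/in (vertical).
Torsion M = P·e = 52.1 × 6 = 312.6 kip·in.
Critical point at (x, y) = (3.405, 4.75) from centroid. f_tx = M·y/J = 4.742 kip/in; f_ty = M·x/J = 3.4 kip/in.
Resultant f_max = √[f_tx² + (f_v + f_ty)²] = √[4.742² + (2.816 + 3.4)²] = 7.819 kip/in.
Capacity per unit length: φr_n = 0.75 × 0.6 × 80 × (0.707 × 0.25) = 6.363 kip/in.
7.819 > 6.363 → NOT adequate.

f_max ≈ 7.82 kip/in; NOT adequate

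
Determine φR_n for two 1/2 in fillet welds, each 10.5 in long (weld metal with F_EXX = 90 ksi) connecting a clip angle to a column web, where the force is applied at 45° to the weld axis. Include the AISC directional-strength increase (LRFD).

t_e = 0.707 × 0.5 = 0.3535 in; A_we = 0.3535 × 21 = 7.423 in².
Directional factor: 1.0 + 0.5 sin^1.5(45°) = 1.297.
F_nw = 0.6 × 90 × 1.297 = 70.05 ksi.
φR_n = 0.75 × 70.05 × 7.423 = 390 kips.

φR_n ≈ 390 kips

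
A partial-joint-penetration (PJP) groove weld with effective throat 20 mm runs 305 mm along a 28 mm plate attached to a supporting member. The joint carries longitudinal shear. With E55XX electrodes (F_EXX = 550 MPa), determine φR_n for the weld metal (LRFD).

Effective throat (given) t_e = 20 mm.
A_we = 20 × 305 = 6100 mm².
F_nw = 0.6 F_EXX = 330 MPa.
φR_n = 0.75 × 330 × 6100 × 10⁻³ = 1510 kN.

φR_n ≈ 1510 kN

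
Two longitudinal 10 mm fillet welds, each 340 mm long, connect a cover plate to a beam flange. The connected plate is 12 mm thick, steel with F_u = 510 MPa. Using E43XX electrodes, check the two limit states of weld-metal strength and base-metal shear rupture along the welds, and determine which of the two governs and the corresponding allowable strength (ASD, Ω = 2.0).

E43XX → F_EXX = 430 MPa.
t_e = 0.707 × 10 = 7.07 mm; L = 680 mm.
Weld metal: R_n/Ω = (1/2.0) × 0.6 × 430 × 7.07 × 680 × 10⁻³ = 620.2 kN.
Base metal (shear rupture): R_n/Ω = (1/2.0) × 0.6 × 510 × 12 × 680 × 10⁻³ = 1248 kN.
Governing: weld metal.

R_n/Ω ≈ 620 kN (weld metal governs)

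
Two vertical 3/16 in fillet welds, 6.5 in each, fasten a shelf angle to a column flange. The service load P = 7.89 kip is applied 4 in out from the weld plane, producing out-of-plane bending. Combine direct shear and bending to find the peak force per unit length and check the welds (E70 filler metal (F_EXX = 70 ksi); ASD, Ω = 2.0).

f_max ≈ 2.32 kip/in; adequate

L_w = 2 × 6.5 = 13 in; section modulus (unit throat) S = 2 × L²/6 = 14.08 in².
Direct shear f_v = P/L_w = 7.89/13 = 0.6069 kip/in.
Moment M = P × e = 7.89 × 4 = 31.56 kip·in; bending f_b = M/S = 2.241 kip/in.
f_max = √(f_v² + f_b²) = √(0.6069² + 2.241²) = 2.322 kip/in.
r_n/Ω = (1/2.0) × 0.6 × 70 × (0.707 × 0.1875) = 2.784 kip/in → adequate.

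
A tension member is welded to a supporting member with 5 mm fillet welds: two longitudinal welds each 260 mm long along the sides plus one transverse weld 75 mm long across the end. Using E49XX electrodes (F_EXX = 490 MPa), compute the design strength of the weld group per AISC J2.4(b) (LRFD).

φR_n ≈ 464 kN

t_e = 0.707 × 5 = 3.535 mm.
R_nwl = 0.6 × 490 × 3.535 × 520 × 10⁻³ = 540.4 kN (longitudinal, 2 welds).
R_nwt = 0.6 × 490 × 3.535 × 75 × 10⁻³ = 77.95 kN (transverse, base value).
(i) R_nwl + R_nwt = 618.4 kN; (ii) 0.85 R_nwl + 1.5 R_nwt = 576.3 kN.
R_n = max = 618.4 kN [governs: (i)]; φR_n = 463.8 kN.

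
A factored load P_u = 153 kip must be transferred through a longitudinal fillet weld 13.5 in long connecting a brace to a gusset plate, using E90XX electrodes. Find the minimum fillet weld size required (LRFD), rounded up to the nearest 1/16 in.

w = 7/16 in

E90XX → F_EXX = 90 ksi.
Total weld length L = 13.5 in.
Required throat t_e = P_u / (φ × 0.6 F_EXX × L) = 153 / (0.75 × 0.6 × 90 × 13.5) = 0.2798 in.
Required leg w = t_e / 0.707 = 0.3958 in → use 7/16 in.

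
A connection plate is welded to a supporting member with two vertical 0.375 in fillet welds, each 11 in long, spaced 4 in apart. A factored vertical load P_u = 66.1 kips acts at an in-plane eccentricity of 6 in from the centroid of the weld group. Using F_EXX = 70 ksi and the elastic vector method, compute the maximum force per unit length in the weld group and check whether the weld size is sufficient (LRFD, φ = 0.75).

Total weld length L_w = 22 in. Treat welds as unit-width lines.
Polar moment about centroid: J = 2[d³/12 + d(b/2)²] = 2[11³/12 + 11×2²] = 309.8 in³.
Direct shear f_v = P/L_w = 66.1 / 22 = 3.005 kip/in (vertical).
Torsion M = P·e = 66.1 × 6 = 396.6 kip·in.
Critical point at (x, y) = (2, 5.5) from centroid. f_tx = M·y/J = 7.04 kip/in; f_ty = M·x/J = 2.56 kip/in.
Resultant f_max = √[f_tx² + (f_v + f_ty)²] = √[7.04² + (3.005 + 2.56)²] = 8.974 kip/in.
Capacity per unit length: φr_n = 0.75 × 0.6 × 70 × (0.707 × 0.375) = 8.351 kip/in.
8.974 > 8.351 → NOT adequate.

f_max ≈ 8.97 kip/in; NOT adequate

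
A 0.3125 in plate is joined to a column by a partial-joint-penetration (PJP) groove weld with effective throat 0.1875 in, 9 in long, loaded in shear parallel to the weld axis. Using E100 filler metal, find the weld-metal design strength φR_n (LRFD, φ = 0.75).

E100XX → F_EXX = 100 ksi.
Effective throat (given) t_e = 0.1875 in.
A_we = 0.1875 × 9 = 1.688 in².
F_nw = 0.6 F_EXX = 60 ksi.
φR_n = 0.75 × 60 × 1.688 = 75.94 kip.

φR_n ≈ 75.9 kip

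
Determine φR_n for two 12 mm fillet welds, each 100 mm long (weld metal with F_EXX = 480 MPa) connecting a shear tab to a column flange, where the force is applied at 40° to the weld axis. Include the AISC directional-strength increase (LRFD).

t_e = 0.707 × 12 = 8.484 mm; A_we = 8.484 × 200 = 1697 mm².
Directional factor: 1.0 + 0.5 sin^1.5(40°) = 1.258.
F_nw = 0.6 × 480 × 1.258 = 362.2 MPa.
φR_n = 0.75 × 362.2 × 1697 × 10⁻³ = 460.9 kN.

φR_n ≈ 461 kN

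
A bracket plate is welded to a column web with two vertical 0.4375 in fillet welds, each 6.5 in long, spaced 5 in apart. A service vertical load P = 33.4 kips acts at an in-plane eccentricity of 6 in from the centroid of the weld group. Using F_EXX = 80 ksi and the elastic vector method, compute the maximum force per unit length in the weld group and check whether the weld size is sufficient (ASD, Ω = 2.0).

Total weld length L_w = 13 in. Treat welds as unit-width lines.
Polar moment about centroid: J = 2[d³/12 + d(b/2)²] = 2[6.5³/12 + 6.5×2.5²] = 127 in³.
Direct shear f_v = P/L_w = 33.4 / 13 = 2.569 kip/in (vertical).
Torsion M = P·e = 33.4 × 6 = 200.4 kip·in.
Critical point at (x, y) = (2.5, 3.25) from centroid. f_tx = M·y/J = 5.128 kip/in; f_ty = M·x/J = 3.944 kip/in.
Resultant f_max = √[f_tx² + (f_v + f_ty)²] = √[5.128² + (2.569 + 3.944)²] = 8.29 kip/in.
Capacity per unit length: r_n/Ω = (1/2.0) × 0.6 × 80 × (0.707 × 0.4375) = 7.423 kip/in.
8.29 > 7.423 → NOT adequate.

f_max ≈ 8.29 kip/in; NOT adequate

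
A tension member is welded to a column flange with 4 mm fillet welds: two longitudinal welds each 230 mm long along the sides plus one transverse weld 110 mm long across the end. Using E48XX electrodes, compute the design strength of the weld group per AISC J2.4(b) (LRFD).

φR_n ≈ 348 kN

E48XX → F_EXX = 480 MPa.
t_e = 0.707 × 4 = 2.828 mm.
R_nwl = 0.6 × 480 × 2.828 × 460 × 10⁻³ = 374.7 kN (longitudinal, 2 welds).
R_nwt = 0.6 × 480 × 2.828 × 110 × 10⁻³ = 89.59 kN (transverse, base value).
(i) R_nwl + R_nwt = 464.2 kN; (ii) 0.85 R_nwl + 1.5 R_nwt = 452.8 kN.
R_n = max = 464.2 kN [governs: (i)]; φR_n = 348.2 kN.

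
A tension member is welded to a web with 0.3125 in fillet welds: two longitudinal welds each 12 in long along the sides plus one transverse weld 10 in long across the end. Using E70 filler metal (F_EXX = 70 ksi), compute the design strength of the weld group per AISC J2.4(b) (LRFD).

t_e = 0.707 × 0.3125 = 0.2209 in.
R_nwl = 0.6 × 70 × 0.2209 × 24 = 222.7 kips (longitudinal, 2 welds).
R_nwt = 0.6 × 70 × 0.2209 × 10 = 92.79 kips (transverse, base value).
(i) R_nwl + R_nwt = 315.5 kips; (ii) 0.85 R_nwl + 1.5 R_nwt = 328.5 kips.
R_n = max = 328.5 kips [governs: (ii)]; φR_n = 246.4 kips.

φR_n ≈ 246 kips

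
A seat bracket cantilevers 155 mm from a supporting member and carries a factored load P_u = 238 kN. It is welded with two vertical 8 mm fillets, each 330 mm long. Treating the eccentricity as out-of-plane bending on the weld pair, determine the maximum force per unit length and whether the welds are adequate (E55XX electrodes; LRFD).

f_max ≈ 1080 N/mm; adequate

E55XX → F_EXX = 550 MPa.
L_w = 2 × 330 = 660 mm; section modulus (unit throat) S = 2 × L²/6 = 36300 mm².
Direct shear f_v = P/L_w = 238×10³/660 = 360.6 N/mm.
Moment M = P × e = 238×10³ × 155 = 36890000 N·mm; bending f_b = M/S = 1016 N/mm.
f_max = √(f_v² + f_b²) = √(360.6² + 1016²) = 1078 N/mm.
φr_n = 0.75 × 0.6 × 550 × (0.707 × 8) = 1400 N/mm → adequate.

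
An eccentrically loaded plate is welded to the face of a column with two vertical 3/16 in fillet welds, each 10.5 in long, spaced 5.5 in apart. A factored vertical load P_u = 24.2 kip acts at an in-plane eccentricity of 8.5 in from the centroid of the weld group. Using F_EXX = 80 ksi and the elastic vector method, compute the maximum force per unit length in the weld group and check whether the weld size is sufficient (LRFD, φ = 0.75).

Total weld length L_w = 21 in. Treat welds as unit-width lines.
Polar moment about centroid: J = 2[d³/12 + d(b/2)²] = 2[10.5³/12 + 10.5×2.75²] = 351.8 in³.
Direct shear f_v = P/L_w = 24.2 / 21 = 1.152 kip/in (vertical).
Torsion M = P·e = 24.2 × 8.5 = 205.7 kip·in.
Critical point at (x, y) = (2.75, 5.25) from centroid. f_tx = M·y/J = 3.07 kip/in; f_ty = M·x/J = 1.608 kip/in.
Resultant f_max = √[f_tx² + (f_v + f_ty)²] = √[3.07² + (1.152 + 1.608)²] = 4.129 kip/in.
Capacity per unit length: φr_n = 0.75 × 0.6 × 80 × (0.707 × 0.1875) = 4.772 kip/in.
4.129 ≤ 4.772 → adequate.

f_max ≈ 4.13 kip/in; adequate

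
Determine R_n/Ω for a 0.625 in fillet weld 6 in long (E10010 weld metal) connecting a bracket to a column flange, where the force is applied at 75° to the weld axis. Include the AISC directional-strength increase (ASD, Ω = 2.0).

E100XX → F_EXX = 100 ksi.
t_e = 0.707 × 0.625 = 0.4419 in; A_we = 0.4419 × 6 = 2.651 in².
Directional factor: 1.0 + 0.5 sin^1.5(75°) = 1.475.
F_nw = 0.6 × 100 × 1.475 = 88.48 ksi.
R_n/Ω = (88.48 × 2.651) / 2.0 = 117.3 kips.

R_n/Ω ≈ 117 kips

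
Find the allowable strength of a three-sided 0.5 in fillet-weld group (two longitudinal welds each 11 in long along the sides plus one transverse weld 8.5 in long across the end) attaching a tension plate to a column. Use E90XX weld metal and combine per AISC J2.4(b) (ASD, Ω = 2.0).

E90XX → F_EXX = 90 ksi.
t_e = 0.707 × 0.5 = 0.3535 in.
R_nwl = 0.6 × 90 × 0.3535 × 22 = 420 kips (longitudinal, 2 welds).
R_nwt = 0.6 × 90 × 0.3535 × 8.5 = 162.3 kips (transverse, base value).
(i) R_nwl + R_nwt = 582.2 kips; (ii) 0.85 R_nwl + 1.5 R_nwt = 600.3 kips.
R_n = max = 600.3 kips [governs: (ii)]; R_n/Ω = 300.2 kips.

R_n/Ω ≈ 300 kips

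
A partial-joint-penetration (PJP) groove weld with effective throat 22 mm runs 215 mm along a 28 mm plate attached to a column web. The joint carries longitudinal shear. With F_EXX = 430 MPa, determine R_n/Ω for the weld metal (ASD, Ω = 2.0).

R_n/Ω ≈ 610 kN

Effective throat (given) t_e = 22 mm.
A_we = 22 × 215 = 4730 mm².
F_nw = 0.6 F_EXX = 258 MPa.
R_n/Ω = (258 × 4730) / 2.0 × 10⁻³ = 610.2 kN.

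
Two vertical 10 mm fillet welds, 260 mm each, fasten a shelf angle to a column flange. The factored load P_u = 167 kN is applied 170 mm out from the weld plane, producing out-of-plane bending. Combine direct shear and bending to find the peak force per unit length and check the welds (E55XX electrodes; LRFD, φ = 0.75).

f_max ≈ 1300 N/mm; adequate

E55XX → F_EXX = 550 MPa.
L_w = 2 × 260 = 520 mm; section modulus (unit throat) S = 2 × L²/6 = 22530 mm².
Direct shear f_v = P/L_w = 167×10³/520 = 321.2 N/mm.
Moment M = P × e = 167×10³ × 170 = 28390000 N·mm; bending f_b = M/S = 1260 N/mm.
f_max = √(f_v² + f_b²) = √(321.2² + 1260²) = 1300 N/mm.
φr_n = 0.75 × 0.6 × 550 × (0.707 × 10) = 1750 N/mm → adequate.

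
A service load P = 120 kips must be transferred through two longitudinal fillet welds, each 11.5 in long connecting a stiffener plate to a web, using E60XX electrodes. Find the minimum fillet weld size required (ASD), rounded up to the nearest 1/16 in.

w = 7/16 in

E60XX → F_EXX = 60 ksi.
Total weld length L = 23 in.
Required throat t_e = P × Ω / (0.6 F_EXX × L) = 120 × 2.0 / (0.6 × 60 × 23) = 0.2899 in.
Required leg w = t_e / 0.707 = 0.41 in → use 7/16 in.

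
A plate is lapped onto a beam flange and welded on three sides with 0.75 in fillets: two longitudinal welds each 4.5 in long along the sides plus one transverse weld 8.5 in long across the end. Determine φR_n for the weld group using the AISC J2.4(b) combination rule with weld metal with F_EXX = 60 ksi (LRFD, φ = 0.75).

φR_n ≈ 292 kip

t_e = 0.707 × 0.75 = 0.5302 in.
R_nwl = 0.6 × 60 × 0.5302 × 9 = 171.8 kip (longitudinal, 2 welds).
R_nwt = 0.6 × 60 × 0.5302 × 8.5 = 162.3 kip (transverse, base value).
(i) R_nwl + R_nwt = 334.1 kip; (ii) 0.85 R_nwl + 1.5 R_nwt = 389.4 kip.
R_n = max = 389.4 kip [governs: (ii)]; φR_n = 292.1 kip.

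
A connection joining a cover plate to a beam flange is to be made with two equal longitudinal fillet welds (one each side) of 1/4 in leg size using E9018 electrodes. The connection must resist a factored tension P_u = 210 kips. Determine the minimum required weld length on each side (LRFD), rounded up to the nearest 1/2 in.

E90XX → F_EXX = 90 ksi.
Throat t_e = 0.707 × 0.25 = 0.1767 in.
φr_n = 0.75 × 0.6 × 90 × 0.1767 = 7.158 kips/in.
L_req = P_u / φr_n = 210 / 7.158 = 29.34 in total.
Per side: 29.34 / 2 = 14.67 in.
Round up → use L = 15 in on each side.

L = 15 in on each side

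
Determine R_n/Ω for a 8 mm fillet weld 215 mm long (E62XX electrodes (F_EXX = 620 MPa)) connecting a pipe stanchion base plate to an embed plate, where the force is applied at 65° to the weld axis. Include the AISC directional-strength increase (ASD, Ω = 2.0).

t_e = 0.707 × 8 = 5.656 mm; A_we = 5.656 × 215 = 1216 mm².
Directional factor: 1.0 + 0.5 sin^1.5(65°) = 1.431.
F_nw = 0.6 × 620 × 1.431 = 532.5 MPa.
R_n/Ω = (532.5 × 1216) / 2.0 × 10⁻³ = 323.8 kN.

R_n/Ω ≈ 324 kN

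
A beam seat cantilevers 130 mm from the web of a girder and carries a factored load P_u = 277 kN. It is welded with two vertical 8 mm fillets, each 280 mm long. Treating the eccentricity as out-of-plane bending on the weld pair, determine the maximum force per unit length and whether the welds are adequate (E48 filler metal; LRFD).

f_max ≈ 1460 N/mm; NOT adequate

E48XX → F_EXX = 480 MPa.
L_w = 2 × 280 = 560 mm; section modulus (unit throat) S = 2 × L²/6 = 26130 mm².
Direct shear f_v = P/L_w = 277×10³/560 = 494.6 N/mm.
Moment M = P × e = 277×10³ × 130 = 36010000 N·mm; bending f_b = M/S = 1378 N/mm.
f_max = √(f_v² + f_b²) = √(494.6² + 1378²) = 1464 N/mm.
φr_n = 0.75 × 0.6 × 480 × (0.707 × 8) = 1222 N/mm → NOT adequate.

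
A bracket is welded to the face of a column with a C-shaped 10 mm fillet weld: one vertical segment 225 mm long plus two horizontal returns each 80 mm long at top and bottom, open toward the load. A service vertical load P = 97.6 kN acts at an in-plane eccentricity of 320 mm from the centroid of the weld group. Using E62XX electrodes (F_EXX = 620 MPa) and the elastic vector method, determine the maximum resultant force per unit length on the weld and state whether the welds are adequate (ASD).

Total weld length L_w = 385 mm. Treat welds as unit-width lines.
Centroid: x̄ = 2×80×40 / 385 = 16.62 mm from the vertical weld.
Polar moment about centroid: J = I_x + I_y = [225³/12 + 2×80×112.5²] + [225×16.62² + 2(80³/12 + 80×23.38²)] = 3209000 mm³.
Direct shear f_v = P/L_w = 97.6×10³ / 385 = 253.5 N/mm (vertical).
Torsion M = P·e = 97.6×10³ × 320 = 31232000 N·mm.
Critical point at (x, y) = (63.38, 112.5) from centroid. f_tx = M·y/J = 1095 N/mm; f_ty = M·x/J = 616.8 N/mm.
Resultant f_max = √[f_tx² + (f_v + f_ty)²] = √[1095² + (253.5 + 616.8)²] = 1399 N/mm.
Capacity per unit length: r_n/Ω = (1/2.0) × 0.6 × 620 × (0.707 × 10) = 1315 N/mm.
1399 > 1315 → NOT adequate.

f_max ≈ 1400 N/mm; NOT adequate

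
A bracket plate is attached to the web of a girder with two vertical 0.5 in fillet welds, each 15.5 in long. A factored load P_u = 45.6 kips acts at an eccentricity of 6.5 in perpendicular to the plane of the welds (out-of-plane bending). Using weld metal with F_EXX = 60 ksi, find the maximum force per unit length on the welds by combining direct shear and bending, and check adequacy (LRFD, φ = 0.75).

L_w = 2 × 15.5 = 31 in; section modulus (unit throat) S = 2 × L²/6 = 80.08 in².
Direct shear f_v = P/L_w = 45.6/31 = 1.471 kip/in.
Moment M = P × e = 45.6 × 6.5 = 296.4 kip·in; bending f_b = M/S = 3.701 kip/in.
f_max = √(f_v² + f_b²) = √(1.471² + 3.701²) = 3.983 kip/in.
φr_n = 0.75 × 0.6 × 60 × (0.707 × 0.5) = 9.544 kip/in → adequate.

f_max ≈ 3.98 kip/in; adequate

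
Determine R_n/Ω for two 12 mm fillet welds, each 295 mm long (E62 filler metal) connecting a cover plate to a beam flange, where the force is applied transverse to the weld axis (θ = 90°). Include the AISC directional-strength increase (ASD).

R_n/Ω ≈ 1400 kN

E62XX → F_EXX = 620 MPa.
t_e = 0.707 × 12 = 8.484 mm; A_we = 8.484 × 590 = 5006 mm².
Directional factor: 1.0 + 0.5 sin^1.5(90°) = 1.5.
F_nw = 0.6 × 620 × 1.5 = 558 MPa.
R_n/Ω = (558 × 5006) / 2.0 × 10⁻³ = 1397 kN.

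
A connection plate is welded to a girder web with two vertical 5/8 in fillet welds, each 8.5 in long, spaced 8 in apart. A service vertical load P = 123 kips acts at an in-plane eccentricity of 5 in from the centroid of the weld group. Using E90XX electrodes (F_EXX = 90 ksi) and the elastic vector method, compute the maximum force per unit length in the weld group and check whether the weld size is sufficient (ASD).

f_max ≈ 15.5 kip/in; NOT adequate

Total weld length L_w = 17 in. Treat welds as unit-width lines.
Polar moment about centroid: J = 2[d³/12 + d(b/2)²] = 2[8.5³/12 + 8.5×4²] = 374.4 in³.
Direct shear f_v = P/L_w = 123 / 17 = 7.235 kip/in (vertical).
Torsion M = P·e = 123 × 5 = 615 kip·in.
Critical point at (x, y) = (4, 4.25) from centroid. f_tx = M·y/J = 6.982 kip/in; f_ty = M·x/J = 6.571 kip/in.
Resultant f_max = √[f_tx² + (f_v + f_ty)²] = √[6.982² + (7.235 + 6.571)²] = 15.47 kip/in.
Capacity per unit length: r_n/Ω = (1/2.0) × 0.6 × 90 × (0.707 × 0.625) = 11.93 kip/in.
15.47 > 11.93 → NOT adequate.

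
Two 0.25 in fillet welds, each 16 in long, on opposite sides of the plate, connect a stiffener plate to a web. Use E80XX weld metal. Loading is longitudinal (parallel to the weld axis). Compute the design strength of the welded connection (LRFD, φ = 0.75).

E80XX → F_EXX = 80 ksi.
Effective throat t_e = 0.707 × 0.25 = 0.1767 in.
Total length L = 32 in; A_we = 0.1767 × 32 = 5.656 in².
F_nw = 0.6 F_EXX = 0.6 × 80 = 48 ksi.
φR_n = 0.75 × 48 × 5.656 = 203.6 kip.

φR_n ≈ 204 kip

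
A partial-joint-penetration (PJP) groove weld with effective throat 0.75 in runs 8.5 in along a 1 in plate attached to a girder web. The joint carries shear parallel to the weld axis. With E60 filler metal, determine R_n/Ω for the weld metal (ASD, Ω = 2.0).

R_n/Ω ≈ 115 kip

E60XX → F_EXX = 60 ksi.
Effective throat (given) t_e = 0.75 in.
A_we = 0.75 × 8.5 = 6.375 in².
F_nw = 0.6 F_EXX = 36 ksi.
R_n/Ω = (36 × 6.375) / 2.0 = 114.8 kip.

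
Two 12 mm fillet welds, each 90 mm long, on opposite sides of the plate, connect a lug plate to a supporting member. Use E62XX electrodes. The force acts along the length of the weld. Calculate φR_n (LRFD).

φR_n ≈ 426 kN

E62XX → F_EXX = 620 MPa.
Effective throat t_e = 0.707 × 12 = 8.484 mm.
Total length L = 180 mm; A_we = 8.484 × 180 = 1527 mm².
F_nw = 0.6 F_EXX = 0.6 × 620 = 372 MPa.
φR_n = 0.75 × 372 × 1527 × 10⁻³ = 426.1 kN.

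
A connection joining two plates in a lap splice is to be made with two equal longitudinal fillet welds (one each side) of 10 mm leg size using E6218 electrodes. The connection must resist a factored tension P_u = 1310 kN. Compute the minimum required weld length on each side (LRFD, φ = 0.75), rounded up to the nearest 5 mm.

E62XX → F_EXX = 620 MPa.
Throat t_e = 0.707 × 10 = 7.07 mm.
φr_n = 0.75 × 0.6 × 620 × 7.07 × 10⁻³ = 1.973 kN/mm.
L_req = P_u / φr_n = 1310 / 1.973 = 664.1 mm total.
Per side: 664.1 / 2 = 332.1 mm.
Round up → use L = 335 mm on each side.

L = 335 mm on each side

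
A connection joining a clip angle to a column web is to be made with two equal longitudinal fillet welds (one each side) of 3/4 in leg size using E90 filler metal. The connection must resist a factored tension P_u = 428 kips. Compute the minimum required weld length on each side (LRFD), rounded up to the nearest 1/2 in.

L = 10 in on each side

E90XX → F_EXX = 90 ksi.
Throat t_e = 0.707 × 0.75 = 0.5302 in.
φr_n = 0.75 × 0.6 × 90 × 0.5302 = 21.48 kips/in.
L_req = P_u / φr_n = 428 / 21.48 = 19.93 in total.
Per side: 19.93 / 2 = 9.965 in.
Round up → use L = 10 in on each side.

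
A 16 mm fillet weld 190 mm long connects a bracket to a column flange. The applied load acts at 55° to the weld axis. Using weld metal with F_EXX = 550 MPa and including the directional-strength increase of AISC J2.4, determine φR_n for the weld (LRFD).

t_e = 0.707 × 16 = 11.31 mm; A_we = 11.31 × 190 = 2149 mm².
Directional factor: 1.0 + 0.5 sin^1.5(55°) = 1.371.
F_nw = 0.6 × 550 × 1.371 = 452.3 MPa.
φR_n = 0.75 × 452.3 × 2149 × 10⁻³ = 729.1 kN.

φR_n ≈ 729 kN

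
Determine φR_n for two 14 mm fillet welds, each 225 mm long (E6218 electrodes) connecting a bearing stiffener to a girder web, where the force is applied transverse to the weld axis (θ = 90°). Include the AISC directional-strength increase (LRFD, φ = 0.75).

E62XX → F_EXX = 620 MPa.
t_e = 0.707 × 14 = 9.898 mm; A_we = 9.898 × 450 = 4454 mm².
Directional factor: 1.0 + 0.5 sin^1.5(90°) = 1.5.
F_nw = 0.6 × 620 × 1.5 = 558 MPa.
φR_n = 0.75 × 558 × 4454 × 10⁻³ = 1864 kN.

φR_n ≈ 1860 kN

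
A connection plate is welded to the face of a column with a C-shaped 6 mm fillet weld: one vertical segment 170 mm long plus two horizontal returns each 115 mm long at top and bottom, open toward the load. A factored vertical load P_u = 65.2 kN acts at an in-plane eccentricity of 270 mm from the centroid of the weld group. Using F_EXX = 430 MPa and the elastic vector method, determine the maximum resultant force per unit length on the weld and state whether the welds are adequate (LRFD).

f_max ≈ 906 N/mm; NOT adequate

Total weld length L_w = 400 mm. Treat welds as unit-width lines.
Centroid: x̄ = 2×115×57.5 / 400 = 33.06 mm from the vertical weld.
Polar moment about centroid: J = I_x + I_y = [170³/12 + 2×115×85²] + [170×33.06² + 2(115³/12 + 115×24.44²)] = 2648000 mm³.
Direct shear f_v = P/L_w = 65.2×10³ / 400 = 163 N/mm (vertical).
Torsion M = P·e = 65.2×10³ × 270 = 17604000 N·mm.
Critical point at (x, y) = (81.94, 85) from centroid. f_tx = M·y/J = 565.1 N/mm; f_ty = M·x/J = 544.8 N/mm.
Resultant f_max = √[f_tx² + (f_v + f_ty)²] = √[565.1² + (163 + 544.8)²] = 905.7 N/mm.
Capacity per unit length: φr_n = 0.75 × 0.6 × 430 × (0.707 × 6) = 820.8 N/mm.
905.7 > 820.8 → NOT adequate.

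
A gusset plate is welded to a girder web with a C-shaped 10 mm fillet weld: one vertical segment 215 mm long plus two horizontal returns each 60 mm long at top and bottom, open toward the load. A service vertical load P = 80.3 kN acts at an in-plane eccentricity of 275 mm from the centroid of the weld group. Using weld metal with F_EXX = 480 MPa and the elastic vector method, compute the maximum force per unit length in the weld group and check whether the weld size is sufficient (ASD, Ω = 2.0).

f_max ≈ 1240 N/mm; NOT adequate

Total weld length L_w = 335 mm. Treat welds as unit-width lines.
Centroid: x̄ = 2×60×30 / 335 = 10.75 mm from the vertical weld.
Polar moment about centroid: J = I_x + I_y = [215³/12 + 2×60×107.5²] + [215×10.75² + 2(60³/12 + 60×19.25²)] = 2320000 mm³.
Direct shear f_v = P/L_w = 80.3×10³ / 335 = 239.7 N/mm (vertical).
Torsion M = P·e = 80.3×10³ × 275 = 22082000 N·mm.
Critical point at (x, y) = (49.25, 107.5) from centroid. f_tx = M·y/J = 1023 N/mm; f_ty = M·x/J = 468.8 N/mm.
Resultant f_max = √[f_tx² + (f_v + f_ty)²] = √[1023² + (239.7 + 468.8)²] = 1244 N/mm.
Capacity per unit length: r_n/Ω = (1/2.0) × 0.6 × 480 × (0.707 × 10) = 1018 N/mm.
1244 > 1018 → NOT adequate.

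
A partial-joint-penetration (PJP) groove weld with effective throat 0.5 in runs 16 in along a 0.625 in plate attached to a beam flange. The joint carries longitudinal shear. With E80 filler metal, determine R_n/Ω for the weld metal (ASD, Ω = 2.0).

R_n/Ω ≈ 192 kips

E80XX → F_EXX = 80 ksi.
Effective throat (given) t_e = 0.5 in.
A_we = 0.5 × 16 = 8 in².
F_nw = 0.6 F_EXX = 48 ksi.
R_n/Ω = (48 × 8) / 2.0 = 192 kips.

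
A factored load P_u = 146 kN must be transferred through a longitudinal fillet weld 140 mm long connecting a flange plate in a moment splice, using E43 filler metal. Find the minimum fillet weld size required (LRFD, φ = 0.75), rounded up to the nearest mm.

w = 8 mm

E43XX → F_EXX = 430 MPa.
Total weld length L = 140 mm.
Required throat t_e = P_u / (φ × 0.6 F_EXX × L) = 146 / (0.75 × 0.6 × 430 × 140 × 10⁻³) = 5.389 mm.
Required leg w = t_e / 0.707 = 7.623 mm → use 8 mm.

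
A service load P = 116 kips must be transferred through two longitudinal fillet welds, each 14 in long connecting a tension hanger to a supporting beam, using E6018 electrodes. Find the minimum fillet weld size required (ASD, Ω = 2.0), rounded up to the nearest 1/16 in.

w = 3/8 in

E60XX → F_EXX = 60 ksi.
Total weld length L = 28 in.
Required throat t_e = P × Ω / (0.6 F_EXX × L) = 116 × 2.0 / (0.6 × 60 × 28) = 0.2302 in.
Required leg w = t_e / 0.707 = 0.3255 in → use 3/8 in.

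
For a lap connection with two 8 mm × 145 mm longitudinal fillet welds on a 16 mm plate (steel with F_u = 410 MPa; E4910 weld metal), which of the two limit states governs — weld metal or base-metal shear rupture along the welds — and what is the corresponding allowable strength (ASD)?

E49XX → F_EXX = 490 MPa.
t_e = 0.707 × 8 = 5.656 mm; L = 290 mm.
Weld metal: R_n/Ω = (1/2.0) × 0.6 × 490 × 5.656 × 290 × 10⁻³ = 241.1 kN.
Base metal (shear rupture): R_n/Ω = (1/2.0) × 0.6 × 410 × 16 × 290 × 10⁻³ = 570.7 kN.
Governing: weld metal.

R_n/Ω ≈ 241 kN (weld metal governs)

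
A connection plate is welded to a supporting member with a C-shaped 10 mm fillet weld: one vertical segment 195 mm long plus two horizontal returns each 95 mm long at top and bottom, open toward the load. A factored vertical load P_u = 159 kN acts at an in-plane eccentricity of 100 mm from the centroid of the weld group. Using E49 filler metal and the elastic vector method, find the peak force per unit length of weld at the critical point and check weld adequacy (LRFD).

f_max ≈ 993 N/mm; adequate

E49XX → F_EXX = 490 MPa.
Total weld length L_w = 385 mm. Treat welds as unit-width lines.
Centroid: x̄ = 2×95×47.5 / 385 = 23.44 mm from the vertical weld.
Polar moment about centroid: J = I_x + I_y = [195³/12 + 2×95×97.5²] + [195×23.44² + 2(95³/12 + 95×24.06²)] = 2784000 mm³.
Direct shear f_v = P/L_w = 159×10³ / 385 = 413 N/mm (vertical).
Torsion M = P·e = 159×10³ × 100 = 15900000 N·mm.
Critical point at (x, y) = (71.56, 97.5) from centroid. f_tx = M·y/J = 556.8 N/mm; f_ty = M·x/J = 408.7 N/mm.
Resultant f_max = √[f_tx² + (f_v + f_ty)²] = √[556.8² + (413 + 408.7)²] = 992.6 N/mm.
Capacity per unit length: φr_n = 0.75 × 0.6 × 490 × (0.707 × 10) = 1559 N/mm.
992.6 ≤ 1559 → adequate.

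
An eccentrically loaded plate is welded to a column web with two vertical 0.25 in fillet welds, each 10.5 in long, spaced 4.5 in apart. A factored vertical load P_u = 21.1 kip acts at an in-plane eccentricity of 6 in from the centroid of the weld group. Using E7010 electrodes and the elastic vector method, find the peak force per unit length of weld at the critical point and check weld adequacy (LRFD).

E70XX → F_EXX = 70 ksi.
Total weld length L_w = 21 in. Treat welds as unit-width lines.
Polar moment about centroid: J = 2[d³/12 + d(b/2)²] = 2[10.5³/12 + 10.5×2.25²] = 299.2 in³.
Direct shear f_v = P/L_w = 21.1 / 21 = 1.005 kip/in (vertical).
Torsion M = P·e = 21.1 × 6 = 126.6 kip·in.
Critical point at (x, y) = (2.25, 5.25) from centroid. f_tx = M·y/J = 2.221 kip/in; f_ty = M·x/J = 0.9519 kip/in.
Resultant f_max = √[f_tx² + (f_v + f_ty)²] = √[2.221² + (1.005 + 0.9519)²] = 2.96 kip/in.
Capacity per unit length: φr_n = 0.75 × 0.6 × 70 × (0.707 × 0.25) = 5.568 kip/in.
2.96 ≤ 5.568 → adequate.

f_max ≈ 2.96 kip/in; adequate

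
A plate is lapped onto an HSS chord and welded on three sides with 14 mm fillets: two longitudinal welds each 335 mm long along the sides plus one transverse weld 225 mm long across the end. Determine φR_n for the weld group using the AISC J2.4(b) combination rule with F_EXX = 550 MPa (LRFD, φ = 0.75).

φR_n ≈ 2220 kN

t_e = 0.707 × 14 = 9.898 mm.
R_nwl = 0.6 × 550 × 9.898 × 670 × 10⁻³ = 2188 kN (longitudinal, 2 welds).
R_nwt = 0.6 × 550 × 9.898 × 225 × 10⁻³ = 734.9 kN (transverse, base value).
(i) R_nwl + R_nwt = 2923 kN; (ii) 0.85 R_nwl + 1.5 R_nwt = 2963 kN.
R_n = max = 2963 kN [governs: (ii)]; φR_n = 2222 kN.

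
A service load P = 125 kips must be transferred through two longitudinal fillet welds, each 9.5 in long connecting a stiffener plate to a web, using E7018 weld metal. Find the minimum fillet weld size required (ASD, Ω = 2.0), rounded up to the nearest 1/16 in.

E70XX → F_EXX = 70 ksi.
Total weld length L = 19 in.
Required throat t_e = P × Ω / (0.6 F_EXX × L) = 125 × 2.0 / (0.6 × 70 × 19) = 0.3133 in.
Required leg w = t_e / 0.707 = 0.4431 in → use 1/2 in.

w = 1/2 in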